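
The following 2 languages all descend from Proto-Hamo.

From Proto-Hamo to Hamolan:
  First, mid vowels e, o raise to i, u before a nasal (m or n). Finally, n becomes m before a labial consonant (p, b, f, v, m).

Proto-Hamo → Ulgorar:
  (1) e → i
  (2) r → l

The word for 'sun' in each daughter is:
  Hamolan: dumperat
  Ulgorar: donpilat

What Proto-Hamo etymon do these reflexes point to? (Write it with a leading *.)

Position 5: Hamolan has e, Ulgorar has i. Hamolan preserves e here (none of its changes turn any other segment into e), so the proto-segment is *e.
Position 6: Hamolan has r, Ulgorar has l. Hamolan preserves r here (none of its changes turn any other segment into r), so the proto-segment is *r.
Verify the candidate proto-form against each daughter:
Hamolan: *donperat > dunperat > dumperat  (by pre-nasal raising, nasal place assimilation)
Ulgorar: *donperat
  donperat → donpirat   [vowel merger]
  donpirat → donpilat   [unconditioned shift]
  giving Ulgorar donpilat.
*donperat is the unique common source.

*donperat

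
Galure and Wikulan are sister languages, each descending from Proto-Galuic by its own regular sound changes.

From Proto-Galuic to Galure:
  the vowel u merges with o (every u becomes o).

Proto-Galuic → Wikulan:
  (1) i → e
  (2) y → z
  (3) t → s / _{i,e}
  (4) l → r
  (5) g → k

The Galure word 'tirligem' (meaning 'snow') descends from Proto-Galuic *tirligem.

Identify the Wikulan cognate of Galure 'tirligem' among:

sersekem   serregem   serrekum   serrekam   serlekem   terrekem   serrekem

Wikulan: *tirligem
  tirligem → terlegem   [vowel merger]
  terlegem (rule 2 does not apply)
  terlegem → serlegem   [palatalisation]
  serlegem → serregem   [unconditioned shift]
  serregem → serrekem   [unconditioned shift]
  giving Wikulan serrekem.

serrekem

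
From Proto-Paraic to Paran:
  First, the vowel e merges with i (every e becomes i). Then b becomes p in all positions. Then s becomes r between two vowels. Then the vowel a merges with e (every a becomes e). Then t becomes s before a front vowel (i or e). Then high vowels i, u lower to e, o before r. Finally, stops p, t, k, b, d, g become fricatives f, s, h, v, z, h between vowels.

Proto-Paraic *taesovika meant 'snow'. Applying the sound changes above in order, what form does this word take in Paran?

Paran: start from *taesovika.
  rule 1 (vowel merger): taesovika → taisovika
  rule 2: no change — taisovika
  rule 3 (rhotacism): taisovika → tairovika
  rule 4 (vowel merger): tairovika → teirovike
  rule 5 (palatalisation): teirovike → seirovike
  rule 6 (pre-rhotic lowering): seirovike → seerovike
  rule 7 (intervocalic lenition): seerovike → seerovihe
  ⇒ Paran seerovihe

seerovihe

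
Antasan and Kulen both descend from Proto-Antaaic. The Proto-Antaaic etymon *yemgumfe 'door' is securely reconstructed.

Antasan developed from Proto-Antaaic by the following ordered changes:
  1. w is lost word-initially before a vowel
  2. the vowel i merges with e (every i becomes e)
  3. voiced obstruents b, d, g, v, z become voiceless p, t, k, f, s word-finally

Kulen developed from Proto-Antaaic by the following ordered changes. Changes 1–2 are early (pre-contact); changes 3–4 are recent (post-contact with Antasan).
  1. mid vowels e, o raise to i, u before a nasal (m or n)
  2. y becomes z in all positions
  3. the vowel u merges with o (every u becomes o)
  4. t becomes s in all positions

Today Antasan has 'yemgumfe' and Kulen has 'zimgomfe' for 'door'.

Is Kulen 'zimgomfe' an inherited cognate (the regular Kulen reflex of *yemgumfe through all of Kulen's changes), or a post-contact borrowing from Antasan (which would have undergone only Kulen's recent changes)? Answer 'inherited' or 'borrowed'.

If inherited, *yemgumfe would pass through all of Kulen's changes:
Kulen: *yemgumfe > yimgumfe > zimgumfe > zimgomfe  (by pre-nasal raising, unconditioned shift, vowel merger)
If borrowed from Antasan 'yemgumfe' after the early changes, it would undergo only the recent ones:
  rule 3 (vowel merger): yemgumfe → yemgomfe
  rule 4 (unconditioned shift): no change (yemgomfe)
  ⇒ as a loan: yemgomfe
Kulen 'zimgomfe' matches the inherited outcome exactly, so it is an inherited cognate, not a loan.

inherited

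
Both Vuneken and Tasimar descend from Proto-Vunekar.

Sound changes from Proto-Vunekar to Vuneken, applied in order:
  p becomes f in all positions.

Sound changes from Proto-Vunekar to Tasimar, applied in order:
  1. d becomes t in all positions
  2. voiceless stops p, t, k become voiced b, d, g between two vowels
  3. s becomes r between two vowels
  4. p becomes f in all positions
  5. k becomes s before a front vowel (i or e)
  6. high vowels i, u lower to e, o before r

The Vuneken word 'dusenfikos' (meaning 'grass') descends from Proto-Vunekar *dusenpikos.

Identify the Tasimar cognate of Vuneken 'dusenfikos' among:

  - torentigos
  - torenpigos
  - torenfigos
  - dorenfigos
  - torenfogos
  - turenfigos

torenfigos

Tasimar: *dusenpikos
  dusenpikos → tusenpikos   [unconditioned shift]
  tusenpikos → tusenpigos   [intervocalic voicing]
  tusenpigos → turenpigos   [rhotacism]
  turenpigos → turenfigos   [unconditioned shift]
  turenfigos (rule 5 does not apply)
  turenfigos → torenfigos   [pre-rhotic lowering]
  giving Tasimar torenfigos.
Among the options, 'torenfigos' alone shows every Tasimar change applied in order.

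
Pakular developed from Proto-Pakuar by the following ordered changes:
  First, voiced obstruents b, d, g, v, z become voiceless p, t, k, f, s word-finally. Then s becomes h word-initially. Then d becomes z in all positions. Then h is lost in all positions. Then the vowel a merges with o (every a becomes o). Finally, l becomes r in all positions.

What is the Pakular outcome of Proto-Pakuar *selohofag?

Pakular: *selohofag > selohofak > helohofak > eloofak > eloofok > eroofok  (by final devoicing, debuccalisation, h-loss, vowel merger, unconditioned shift)

eroofok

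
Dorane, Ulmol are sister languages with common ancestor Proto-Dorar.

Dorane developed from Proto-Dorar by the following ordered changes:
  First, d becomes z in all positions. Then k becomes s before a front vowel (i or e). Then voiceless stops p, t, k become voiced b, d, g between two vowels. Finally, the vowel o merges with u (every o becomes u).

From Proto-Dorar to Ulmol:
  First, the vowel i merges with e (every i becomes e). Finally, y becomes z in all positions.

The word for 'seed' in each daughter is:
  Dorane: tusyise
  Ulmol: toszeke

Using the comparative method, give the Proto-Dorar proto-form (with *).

*tosyike

Position 2: Dorane has u, Ulmol has o. Ulmol preserves o here (none of its changes turn any other segment into o), so the proto-segment is *o.
Position 6: Dorane has s, Ulmol has k. Ulmol preserves k here (none of its changes turn any other segment into k), so the proto-segment is *k.
Position 5: Dorane has i, Ulmol has e. Dorane preserves i here (none of its changes turn any other segment into i), so the proto-segment is *i.
This points to *tosyike. Verify forward in each daughter:
Dorane: *tosyike
  tosyike (rule 1 does not apply)
  tosyike → tosyise   [palatalisation]
  tosyise (rule 3 does not apply)
  tosyise → tusyise   [vowel merger]
  giving Dorane tusyise.
Ulmol: start from *tosyike.
  rule 1 (vowel merger): tosyike → tosyeke
  rule 2 (unconditioned shift): tosyeke → toszeke
  ⇒ Ulmol toszeke
No other proto-form is consistent with every reflex, so the reconstruction is *tosyike.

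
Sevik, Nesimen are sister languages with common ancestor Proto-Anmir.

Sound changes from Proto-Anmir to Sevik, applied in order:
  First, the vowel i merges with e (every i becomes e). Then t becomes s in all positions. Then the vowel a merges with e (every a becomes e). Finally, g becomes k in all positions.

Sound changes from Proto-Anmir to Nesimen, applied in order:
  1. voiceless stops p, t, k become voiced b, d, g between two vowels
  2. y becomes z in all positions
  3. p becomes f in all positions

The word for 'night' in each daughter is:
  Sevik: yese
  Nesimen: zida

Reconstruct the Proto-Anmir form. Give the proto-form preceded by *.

*yita

Position 3: Sevik has s, Nesimen has d. Taking the neighbouring segments as reconstructed: Sevik s could go back to *t or *s; Nesimen d could go back to *t or *d — the one source consistent with every daughter is *t.
Position 1: Sevik has y, Nesimen has z. Sevik preserves y here (none of its changes turn any other segment into y), so the proto-segment is *y.
Continuing position by position gives *yita; check it forward:
Sevik: start from *yita.
  rule 1 (vowel merger): yita → yeta
  rule 2 (unconditioned shift): yeta → yesa
  rule 3 (vowel merger): yesa → yese
  rule 4: no change — yese
  ⇒ Sevik yese
Nesimen: *yita
  yita → yida   [intervocalic voicing]
  yida → zida   [unconditioned shift]
  zida (rule 3 does not apply)
  giving Nesimen zida.
Only *yita yields all of Sevik yese, Nesimen zida.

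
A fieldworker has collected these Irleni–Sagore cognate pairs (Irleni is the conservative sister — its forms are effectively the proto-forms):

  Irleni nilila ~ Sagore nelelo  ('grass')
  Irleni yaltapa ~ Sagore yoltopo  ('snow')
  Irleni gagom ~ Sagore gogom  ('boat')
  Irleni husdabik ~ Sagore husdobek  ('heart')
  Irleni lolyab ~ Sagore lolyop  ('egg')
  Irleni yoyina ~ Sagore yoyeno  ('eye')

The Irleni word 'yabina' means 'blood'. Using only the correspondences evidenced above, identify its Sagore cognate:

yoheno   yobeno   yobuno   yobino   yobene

husdabik ~ husdobek, lolyab ~ lolyop — Irleni a corresponds to Sagore o after a consonant, before a labial obstruent.
yoyina ~ yoyeno — Irleni i corresponds to Sagore e after a consonant, before a nasal.
nilila ~ nelelo, yaltapa ~ yoltopo — Irleni a corresponds to Sagore o word-finally.
Applying these to Irleni 'yabina':
  yabina → yobina   (a→o after a consonant, before a labial obstruent)
  yobina → yobena   (i→e after a consonant, before a nasal)
  yobena → yobeno   (a→o word-finally)
So the Sagore cognate is 'yobeno'.

yobeno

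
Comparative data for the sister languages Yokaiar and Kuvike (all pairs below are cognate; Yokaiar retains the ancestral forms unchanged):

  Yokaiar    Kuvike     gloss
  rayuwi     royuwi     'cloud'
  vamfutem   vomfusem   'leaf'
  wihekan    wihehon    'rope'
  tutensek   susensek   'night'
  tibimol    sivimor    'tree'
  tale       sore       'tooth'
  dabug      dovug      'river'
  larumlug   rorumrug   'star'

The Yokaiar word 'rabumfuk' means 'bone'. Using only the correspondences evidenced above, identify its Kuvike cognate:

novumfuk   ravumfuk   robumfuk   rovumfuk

rovumfuk

dabug ~ dovug — Yokaiar a corresponds to Kuvike o after a consonant, before a labial obstruent.
dabug ~ dovug — Yokaiar b corresponds to Kuvike v between vowels (before a back vowel).
Applying these to Yokaiar 'rabumfuk':
  rabumfuk → robumfuk   (a→o after a consonant, before a labial obstruent)
  robumfuk → rovumfuk   (b→v between vowels (before a back vowel))
So the Kuvike cognate is 'rovumfuk'.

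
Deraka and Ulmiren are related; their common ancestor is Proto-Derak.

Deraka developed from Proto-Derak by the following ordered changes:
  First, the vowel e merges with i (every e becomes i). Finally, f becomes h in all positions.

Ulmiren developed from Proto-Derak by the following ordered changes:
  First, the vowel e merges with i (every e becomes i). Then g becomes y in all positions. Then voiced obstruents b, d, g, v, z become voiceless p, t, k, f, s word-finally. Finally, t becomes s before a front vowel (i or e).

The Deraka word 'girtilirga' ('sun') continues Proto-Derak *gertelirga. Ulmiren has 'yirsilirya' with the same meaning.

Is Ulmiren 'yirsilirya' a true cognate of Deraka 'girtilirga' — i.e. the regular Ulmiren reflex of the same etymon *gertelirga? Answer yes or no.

yes

Derive the expected Ulmiren reflex of *gertelirga:
Ulmiren: *gertelirga
  gertelirga → girtilirga   [vowel merger]
  girtilirga → yirtilirya   [unconditioned shift]
  yirtilirya (rule 3 does not apply)
  yirtilirya → yirsilirya   [palatalisation]
  giving Ulmiren yirsilirya.
Ulmiren 'yirsilirya' matches the regular reflex exactly, so the pair is cognate.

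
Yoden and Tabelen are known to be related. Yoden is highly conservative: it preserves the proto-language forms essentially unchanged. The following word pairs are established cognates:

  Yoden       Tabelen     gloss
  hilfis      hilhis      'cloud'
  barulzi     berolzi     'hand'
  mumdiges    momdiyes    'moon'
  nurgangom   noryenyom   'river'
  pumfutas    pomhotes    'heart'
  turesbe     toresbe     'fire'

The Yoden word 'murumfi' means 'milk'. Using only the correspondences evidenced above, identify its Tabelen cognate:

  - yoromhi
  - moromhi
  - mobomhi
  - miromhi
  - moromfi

nurgangom ~ noryenyom, turesbe ~ toresbe — Yoden u corresponds to Tabelen o after a consonant, before r.
mumdiges ~ momdiyes, pumfutas ~ pomhotes — Yoden u corresponds to Tabelen o after a consonant, before a nasal.
hilfis ~ hilhis — Yoden f corresponds to Tabelen h after a consonant, before a front vowel.
Applying these to Yoden 'murumfi':
  murumfi → morumfi   (u→o after a consonant, before r)
  morumfi → moromfi   (u→o after a consonant, before a nasal)
  moromfi → moromhi   (f→h after a consonant, before a front vowel)
So the Tabelen cognate is 'moromhi'.

moromhi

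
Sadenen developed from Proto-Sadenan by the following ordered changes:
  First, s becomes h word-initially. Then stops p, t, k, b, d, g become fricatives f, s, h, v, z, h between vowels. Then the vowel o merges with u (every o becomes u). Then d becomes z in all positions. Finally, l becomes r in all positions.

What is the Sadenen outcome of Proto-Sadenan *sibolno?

Sadenen: *sibolno > hibolno > hivolno > hivulnu > hivurnu  (by debuccalisation, intervocalic lenition, vowel merger, unconditioned shift)

hivurnu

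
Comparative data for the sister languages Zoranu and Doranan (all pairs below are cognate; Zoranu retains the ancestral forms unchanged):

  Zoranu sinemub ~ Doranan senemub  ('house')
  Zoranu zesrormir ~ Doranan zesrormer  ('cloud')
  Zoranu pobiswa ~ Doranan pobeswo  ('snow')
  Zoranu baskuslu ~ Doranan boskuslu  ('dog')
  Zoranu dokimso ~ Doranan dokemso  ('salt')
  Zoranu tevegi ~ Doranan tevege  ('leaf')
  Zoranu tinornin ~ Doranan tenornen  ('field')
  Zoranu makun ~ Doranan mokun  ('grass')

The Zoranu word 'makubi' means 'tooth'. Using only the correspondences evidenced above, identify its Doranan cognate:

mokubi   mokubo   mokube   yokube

mokube

baskuslu ~ boskuslu, makun ~ mokun — Zoranu a corresponds to Doranan o after a consonant, before a consonant other than r, m, n, p, b, f, v.
tevegi ~ tevege — Zoranu i corresponds to Doranan e word-finally.
Applying these to Zoranu 'makubi':
  makubi → mokubi   (a→o after a consonant, before a consonant other than r, m, n, p, b, f, v)
  mokubi → mokube   (i→e word-finally)
So the Doranan cognate is 'mokube'.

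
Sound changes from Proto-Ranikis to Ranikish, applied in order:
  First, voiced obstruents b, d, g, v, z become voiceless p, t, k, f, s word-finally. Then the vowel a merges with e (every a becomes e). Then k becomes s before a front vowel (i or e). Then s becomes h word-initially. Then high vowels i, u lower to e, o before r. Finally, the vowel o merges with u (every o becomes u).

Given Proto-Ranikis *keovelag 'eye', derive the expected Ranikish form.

Ranikish: start from *keovelag.
  rule 1 (final devoicing): keovelag → keovelak
  rule 2 (vowel merger): keovelak → keovelek
  rule 3 (palatalisation): keovelek → seovelek
  rule 4 (debuccalisation): seovelek → heovelek
  rule 5: no change — heovelek
  rule 6 (vowel merger): heovelek → heuvelek
  ⇒ Ranikish heuvelek

heuvelek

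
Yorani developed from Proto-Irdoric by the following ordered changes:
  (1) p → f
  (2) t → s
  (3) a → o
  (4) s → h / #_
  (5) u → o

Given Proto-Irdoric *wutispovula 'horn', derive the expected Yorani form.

Yorani: *wutispovula > wutisfovula > wusisfovula > wusisfovulo > wosisfovolo  (by unconditioned shift, unconditioned shift, vowel merger, vowel merger)

wosisfovolo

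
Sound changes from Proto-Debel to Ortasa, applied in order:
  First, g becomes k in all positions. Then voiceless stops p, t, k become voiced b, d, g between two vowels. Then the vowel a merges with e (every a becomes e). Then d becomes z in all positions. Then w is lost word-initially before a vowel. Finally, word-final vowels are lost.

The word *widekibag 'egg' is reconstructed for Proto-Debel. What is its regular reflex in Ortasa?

izegibek

Ortasa: start from *widekibag.
  rule 1 (unconditioned shift): widekibag → widekibak
  rule 2 (intervocalic voicing): widekibak → widegibak
  rule 3 (vowel merger): widegibak → widegibek
  rule 4 (unconditioned shift): widegibek → wizegibek
  rule 5 (glide loss): wizegibek → izegibek
  rule 6: no change — izegibek
  ⇒ Ortasa izegibek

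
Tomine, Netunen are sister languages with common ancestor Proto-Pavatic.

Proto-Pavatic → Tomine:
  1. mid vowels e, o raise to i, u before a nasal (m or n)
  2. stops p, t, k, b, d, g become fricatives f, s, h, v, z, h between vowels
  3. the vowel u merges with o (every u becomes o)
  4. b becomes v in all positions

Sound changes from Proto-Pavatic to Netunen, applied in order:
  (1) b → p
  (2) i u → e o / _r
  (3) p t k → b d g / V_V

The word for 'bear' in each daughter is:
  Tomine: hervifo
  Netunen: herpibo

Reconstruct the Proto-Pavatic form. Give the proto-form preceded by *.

*herbipo

Position 4: Tomine has v, Netunen has p. Taking the neighbouring segments as reconstructed: Tomine v could go back to *b or *v; Netunen p could go back to *p or *b — the one source consistent with every daughter is *b.
Position 6: Tomine has f, Netunen has b. Taking the neighbouring segments as reconstructed: Tomine f could go back to *p or *f; Netunen b could go back to *p or *b — the one source consistent with every daughter is *p.
The remaining positions agree across the daughters. Check the candidate against every language:
Tomine: *herbipo > herbifo > hervifo  (by intervocalic lenition, unconditioned shift)
Netunen: start from *herbipo.
  rule 1 (unconditioned shift): herbipo → herpipo
  rule 2: no change — herpipo
  rule 3 (intervocalic voicing): herpipo → herpibo
  ⇒ Netunen herpibo
Only *herbipo yields all of Tomine hervifo, Netunen herpibo.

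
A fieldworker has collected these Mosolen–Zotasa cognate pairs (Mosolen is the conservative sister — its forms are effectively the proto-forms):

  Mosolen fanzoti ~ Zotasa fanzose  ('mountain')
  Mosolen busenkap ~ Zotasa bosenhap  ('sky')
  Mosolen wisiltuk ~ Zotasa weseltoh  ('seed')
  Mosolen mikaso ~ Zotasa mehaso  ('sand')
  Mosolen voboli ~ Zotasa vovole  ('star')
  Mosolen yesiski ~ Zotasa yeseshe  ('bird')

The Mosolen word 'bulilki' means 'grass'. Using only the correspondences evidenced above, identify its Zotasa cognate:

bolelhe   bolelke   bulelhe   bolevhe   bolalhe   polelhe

bolelhe

busenkap ~ bosenhap, wisiltuk ~ weseltoh — Mosolen u corresponds to Zotasa o after a consonant, before a consonant other than r, m, n, p, b, f, v.
wisiltuk ~ weseltoh, mikaso ~ mehaso — Mosolen i corresponds to Zotasa e after a consonant, before a consonant other than r, m, n, p, b, f, v.
yesiski ~ yeseshe — Mosolen k corresponds to Zotasa h after a consonant, before a front vowel.
fanzoti ~ fanzose, voboli ~ vovole — Mosolen i corresponds to Zotasa e word-finally.
Applying these to Mosolen 'bulilki':
  bulilki → bolilki   (u→o after a consonant, before a consonant other than r, m, n, p, b, f, v)
  bolilki → bolelki   (i→e after a consonant, before a consonant other than r, m, n, p, b, f, v)
  bolelki → bolelhi   (k→h after a consonant, before a front vowel)
  bolelhi → bolelhe   (i→e word-finally)
So the Zotasa cognate is 'bolelhe'.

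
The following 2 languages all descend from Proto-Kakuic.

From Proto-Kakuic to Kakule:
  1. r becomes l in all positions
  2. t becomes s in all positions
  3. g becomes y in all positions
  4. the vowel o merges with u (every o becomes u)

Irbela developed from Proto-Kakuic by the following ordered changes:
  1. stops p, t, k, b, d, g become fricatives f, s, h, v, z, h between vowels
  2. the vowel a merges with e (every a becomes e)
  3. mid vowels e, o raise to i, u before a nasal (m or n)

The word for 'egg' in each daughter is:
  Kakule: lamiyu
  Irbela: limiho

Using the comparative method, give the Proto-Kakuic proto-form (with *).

*lamigo

Position 5: Kakule has y, Irbela has h. Taking the neighbouring segments as reconstructed: Kakule y could go back to *g or *y; Irbela h could go back to *k or *g or *h — the one source consistent with every daughter is *g.
Position 2: Kakule has a, Irbela has i. Kakule preserves a here (none of its changes turn any other segment into a), so the proto-segment is *a.
Verify the candidate proto-form against each daughter:
Kakule: *lamigo
  lamigo (rule 1 does not apply)
  lamigo (rule 2 does not apply)
  lamigo → lamiyo   [unconditioned shift]
  lamiyo → lamiyu   [vowel merger]
  giving Kakule lamiyu.
Irbela: start from *lamigo.
  rule 1 (intervocalic lenition): lamigo → lamiho
  rule 2 (vowel merger): lamiho → lemiho
  rule 3 (pre-nasal raising): lemiho → limiho
  ⇒ Irbela limiho
*lamigo is the unique common source.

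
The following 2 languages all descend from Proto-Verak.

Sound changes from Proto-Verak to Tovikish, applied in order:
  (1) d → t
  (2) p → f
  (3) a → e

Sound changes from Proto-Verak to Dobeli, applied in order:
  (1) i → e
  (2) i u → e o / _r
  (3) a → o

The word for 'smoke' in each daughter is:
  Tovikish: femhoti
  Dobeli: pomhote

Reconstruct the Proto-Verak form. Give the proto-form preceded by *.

Position 1: Tovikish has f, Dobeli has p. Dobeli preserves p here (none of its changes turn any other segment into p), so the proto-segment is *p.
Position 7: Tovikish has i, Dobeli has e. Tovikish preserves i here (none of its changes turn any other segment into i), so the proto-segment is *i.
This points to *pamhoti. Verify forward in each daughter:
Tovikish: start from *pamhoti.
  rule 1: no change — pamhoti
  rule 2 (unconditioned shift): pamhoti → famhoti
  rule 3 (vowel merger): famhoti → femhoti
  ⇒ Tovikish femhoti
Dobeli: *pamhoti > pamhote > pomhote  (by vowel merger, vowel merger)
Only *pamhoti yields all of Tovikish femhoti, Dobeli pomhote.

*pamhoti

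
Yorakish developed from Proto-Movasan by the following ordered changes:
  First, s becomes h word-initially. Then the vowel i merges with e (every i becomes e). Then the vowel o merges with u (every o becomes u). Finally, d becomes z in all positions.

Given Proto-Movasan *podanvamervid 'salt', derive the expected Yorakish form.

Yorakish: start from *podanvamervid.
  rule 1: no change — podanvamervid
  rule 2 (vowel merger): podanvamervid → podanvamerved
  rule 3 (vowel merger): podanvamerved → pudanvamerved
  rule 4 (unconditioned shift): pudanvamerved → puzanvamervez
  ⇒ Yorakish puzanvamervez

puzanvamervez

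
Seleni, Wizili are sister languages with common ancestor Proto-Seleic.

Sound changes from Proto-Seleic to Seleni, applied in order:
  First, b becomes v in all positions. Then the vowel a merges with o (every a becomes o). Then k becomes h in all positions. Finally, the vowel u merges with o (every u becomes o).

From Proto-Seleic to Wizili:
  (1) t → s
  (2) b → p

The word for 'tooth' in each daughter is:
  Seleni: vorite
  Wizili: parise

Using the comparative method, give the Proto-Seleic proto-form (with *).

*barite

Position 2: Seleni has o, Wizili has a. Wizili preserves a here (none of its changes turn any other segment into a), so the proto-segment is *a.
Position 1: Seleni has v, Wizili has p. Taking the neighbouring segments as reconstructed: Seleni v could go back to *b or *v; Wizili p could go back to *p or *b — the one source consistent with every daughter is *b.
Position 5: Seleni has t, Wizili has s. Seleni preserves t here (none of its changes turn any other segment into t), so the proto-segment is *t.
Continuing position by position gives *barite; check it forward:
Seleni: *barite
  barite → varite   [unconditioned shift]
  varite → vorite   [vowel merger]
  vorite (rule 3 does not apply)
  vorite (rule 4 does not apply)
  giving Seleni vorite.
Wizili: *barite
  barite → barise   [unconditioned shift]
  barise → parise   [unconditioned shift]
  giving Wizili parise.
Only *barite yields all of Seleni vorite, Wizili parise.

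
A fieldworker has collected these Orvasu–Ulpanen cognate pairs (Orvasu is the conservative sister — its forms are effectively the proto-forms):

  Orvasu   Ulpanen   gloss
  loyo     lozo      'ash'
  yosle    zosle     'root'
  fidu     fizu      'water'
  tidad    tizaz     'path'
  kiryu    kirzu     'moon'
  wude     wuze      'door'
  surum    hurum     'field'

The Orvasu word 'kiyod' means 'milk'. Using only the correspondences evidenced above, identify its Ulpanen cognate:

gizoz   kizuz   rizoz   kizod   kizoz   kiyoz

loyo ~ lozo — Orvasu y corresponds to Ulpanen z between vowels (before a back vowel).
tidad ~ tizaz — Orvasu d corresponds to Ulpanen z word-finally.
Applying these to Orvasu 'kiyod':
  kiyod → kizod   (y→z between vowels (before a back vowel))
  kizod → kizoz   (d→z word-finally)
So the Ulpanen cognate is 'kizoz'.

kizoz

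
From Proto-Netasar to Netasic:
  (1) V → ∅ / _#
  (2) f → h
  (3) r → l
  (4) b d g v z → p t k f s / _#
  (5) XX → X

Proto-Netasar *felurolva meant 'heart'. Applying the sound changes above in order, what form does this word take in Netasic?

Netasic: start from *felurolva.
  rule 1 (apocope): felurolva → felurolv
  rule 2 (unconditioned shift): felurolv → helurolv
  rule 3 (unconditioned shift): helurolv → helulolv
  rule 4 (final devoicing): helulolv → helulolf
  rule 5: no change — helulolf
  ⇒ Netasic helulolf

helulolf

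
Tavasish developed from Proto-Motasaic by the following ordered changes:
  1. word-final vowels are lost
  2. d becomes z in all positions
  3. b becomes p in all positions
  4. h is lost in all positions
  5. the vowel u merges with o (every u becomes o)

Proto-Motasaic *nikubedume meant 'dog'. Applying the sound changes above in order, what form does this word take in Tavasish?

nikopezom

Tavasish: start from *nikubedume.
  rule 1 (apocope): nikubedume → nikubedum
  rule 2 (unconditioned shift): nikubedum → nikubezum
  rule 3 (unconditioned shift): nikubezum → nikupezum
  rule 4: no change — nikupezum
  rule 5 (vowel merger): nikupezum → nikopezom
  ⇒ Tavasish nikopezom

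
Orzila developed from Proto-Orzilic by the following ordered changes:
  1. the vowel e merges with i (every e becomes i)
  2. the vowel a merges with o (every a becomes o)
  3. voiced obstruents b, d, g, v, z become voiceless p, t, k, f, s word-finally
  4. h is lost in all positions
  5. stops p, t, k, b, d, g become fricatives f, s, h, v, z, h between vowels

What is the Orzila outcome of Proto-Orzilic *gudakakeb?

Orzila: *gudakakeb > gudakakib > gudokokib > gudokokip > guzohohip  (by vowel merger, vowel merger, final devoicing, intervocalic lenition)

guzohohip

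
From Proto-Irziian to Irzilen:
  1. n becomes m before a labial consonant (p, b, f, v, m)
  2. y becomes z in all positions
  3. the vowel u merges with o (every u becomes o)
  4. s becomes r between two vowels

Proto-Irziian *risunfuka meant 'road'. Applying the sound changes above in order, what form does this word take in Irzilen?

riromfoka

Irzilen: *risunfuka > risumfuka > risomfoka > riromfoka  (by nasal place assimilation, vowel merger, rhotacism)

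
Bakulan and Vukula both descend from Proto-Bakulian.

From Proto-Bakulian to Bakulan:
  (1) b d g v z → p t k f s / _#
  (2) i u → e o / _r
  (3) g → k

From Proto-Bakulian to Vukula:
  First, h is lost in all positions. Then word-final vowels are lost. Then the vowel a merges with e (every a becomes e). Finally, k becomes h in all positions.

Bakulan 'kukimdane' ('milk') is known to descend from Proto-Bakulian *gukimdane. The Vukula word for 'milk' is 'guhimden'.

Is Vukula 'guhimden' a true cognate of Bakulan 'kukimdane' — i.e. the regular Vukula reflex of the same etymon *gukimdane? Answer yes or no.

Derive the expected Vukula reflex of *gukimdane:
Vukula: start from *gukimdane.
  rule 1: no change — gukimdane
  rule 2 (apocope): gukimdane → gukimdan
  rule 3 (vowel merger): gukimdan → gukimden
  rule 4 (unconditioned shift): gukimden → guhimden
  ⇒ Vukula guhimden
Vukula 'guhimden' matches the regular reflex exactly, so the pair is cognate.

yes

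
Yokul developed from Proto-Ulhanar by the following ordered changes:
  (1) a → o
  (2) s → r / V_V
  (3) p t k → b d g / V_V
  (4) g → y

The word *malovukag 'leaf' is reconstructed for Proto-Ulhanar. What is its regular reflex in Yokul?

molovuyoy

Yokul: *malovukag > molovukog > molovugog > molovuyoy  (by vowel merger, intervocalic voicing, unconditioned shift)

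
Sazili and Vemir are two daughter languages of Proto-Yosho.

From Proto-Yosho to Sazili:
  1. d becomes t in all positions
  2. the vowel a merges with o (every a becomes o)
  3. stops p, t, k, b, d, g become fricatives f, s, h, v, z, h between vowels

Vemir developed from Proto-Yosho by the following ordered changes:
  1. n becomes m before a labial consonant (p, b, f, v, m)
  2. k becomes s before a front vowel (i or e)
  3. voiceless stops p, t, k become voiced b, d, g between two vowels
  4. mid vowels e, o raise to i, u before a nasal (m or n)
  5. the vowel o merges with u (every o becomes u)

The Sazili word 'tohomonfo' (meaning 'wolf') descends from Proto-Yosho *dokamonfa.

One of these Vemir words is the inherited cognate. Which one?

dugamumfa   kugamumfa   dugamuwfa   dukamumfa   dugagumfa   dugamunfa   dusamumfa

Vemir: *dokamonfa
  dokamonfa → dokamomfa   [nasal place assimilation]
  dokamomfa (rule 2 does not apply)
  dokamomfa → dogamomfa   [intervocalic voicing]
  dogamomfa → dogamumfa   [pre-nasal raising]
  dogamumfa → dugamumfa   [vowel merger]
  giving Vemir dugamumfa.
Only 'dugamumfa' matches the regular Vemir development of *dokamonfa.

dugamumfa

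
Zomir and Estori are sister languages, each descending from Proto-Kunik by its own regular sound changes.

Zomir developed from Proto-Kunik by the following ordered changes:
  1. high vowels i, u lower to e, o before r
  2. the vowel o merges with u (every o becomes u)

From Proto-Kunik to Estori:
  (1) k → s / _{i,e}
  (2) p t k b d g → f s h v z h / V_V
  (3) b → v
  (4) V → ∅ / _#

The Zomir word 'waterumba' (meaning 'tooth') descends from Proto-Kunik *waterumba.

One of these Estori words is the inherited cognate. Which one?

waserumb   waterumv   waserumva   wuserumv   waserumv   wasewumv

Estori: start from *waterumba.
  rule 1: no change — waterumba
  rule 2 (intervocalic lenition): waterumba → waserumba
  rule 3 (unconditioned shift): waserumba → waserumva
  rule 4 (apocope): waserumva → waserumv
  ⇒ Estori waserumv

waserumv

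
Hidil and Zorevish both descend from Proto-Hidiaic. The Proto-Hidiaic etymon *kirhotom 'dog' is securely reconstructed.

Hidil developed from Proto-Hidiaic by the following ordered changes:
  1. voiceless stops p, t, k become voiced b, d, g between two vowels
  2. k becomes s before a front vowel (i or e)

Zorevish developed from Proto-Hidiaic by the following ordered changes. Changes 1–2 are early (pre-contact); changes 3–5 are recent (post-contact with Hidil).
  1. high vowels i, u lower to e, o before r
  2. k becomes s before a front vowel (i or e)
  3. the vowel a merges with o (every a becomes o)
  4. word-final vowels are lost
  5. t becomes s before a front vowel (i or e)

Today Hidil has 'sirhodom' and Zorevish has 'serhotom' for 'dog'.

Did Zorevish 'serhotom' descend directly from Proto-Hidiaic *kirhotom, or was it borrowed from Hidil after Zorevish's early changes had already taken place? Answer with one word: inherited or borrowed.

inherited

If inherited, *kirhotom would pass through all of Zorevish's changes:
Zorevish: *kirhotom > kerhotom > serhotom  (by pre-rhotic lowering, palatalisation)
If borrowed from Hidil 'sirhodom' after the early changes, it would undergo only the recent ones:
  rule 3 (vowel merger): no change (sirhodom)
  rule 4 (apocope): no change (sirhodom)
  rule 5 (palatalisation): no change (sirhodom)
  ⇒ as a loan: sirhodom
Zorevish 'serhotom' matches the inherited outcome exactly, so it is an inherited cognate, not a loan.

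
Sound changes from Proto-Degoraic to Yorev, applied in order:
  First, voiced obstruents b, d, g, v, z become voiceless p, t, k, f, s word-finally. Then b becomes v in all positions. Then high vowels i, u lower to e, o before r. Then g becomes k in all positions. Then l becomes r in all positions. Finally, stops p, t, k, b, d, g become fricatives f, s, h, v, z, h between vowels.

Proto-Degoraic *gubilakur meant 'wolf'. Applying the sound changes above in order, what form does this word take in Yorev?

Yorev: start from *gubilakur.
  rule 1: no change — gubilakur
  rule 2 (unconditioned shift): gubilakur → guvilakur
  rule 3 (pre-rhotic lowering): guvilakur → guvilakor
  rule 4 (unconditioned shift): guvilakor → kuvilakor
  rule 5 (unconditioned shift): kuvilakor → kuvirakor
  rule 6 (intervocalic lenition): kuvirakor → kuvirahor
  ⇒ Yorev kuvirahor

kuvirahor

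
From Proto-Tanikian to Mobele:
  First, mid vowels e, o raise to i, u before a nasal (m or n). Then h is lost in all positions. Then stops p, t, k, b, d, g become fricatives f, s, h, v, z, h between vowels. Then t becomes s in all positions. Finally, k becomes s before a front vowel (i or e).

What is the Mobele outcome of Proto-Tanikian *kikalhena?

Mobele: *kikalhena > kikalhina > kikalina > kihalina > sihalina  (by pre-nasal raising, h-loss, intervocalic lenition, palatalisation)

sihalina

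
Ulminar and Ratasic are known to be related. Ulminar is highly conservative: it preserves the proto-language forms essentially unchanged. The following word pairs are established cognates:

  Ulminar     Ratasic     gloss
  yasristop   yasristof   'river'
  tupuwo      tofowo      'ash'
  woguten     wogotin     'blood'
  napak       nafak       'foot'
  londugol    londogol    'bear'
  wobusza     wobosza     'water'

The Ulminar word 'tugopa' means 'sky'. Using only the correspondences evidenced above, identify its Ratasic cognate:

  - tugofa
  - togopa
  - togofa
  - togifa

togofa

tupuwo ~ tofowo, woguten ~ wogotin — Ulminar u corresponds to Ratasic o after a consonant, before a consonant other than r, m, n, p, b, f, v.
napak ~ nafak — Ulminar p corresponds to Ratasic f between vowels (before a back vowel).
Applying these to Ulminar 'tugopa':
  tugopa → togopa   (u→o after a consonant, before a consonant other than r, m, n, p, b, f, v)
  togopa → togofa   (p→f between vowels (before a back vowel))
So the Ratasic cognate is 'togofa'.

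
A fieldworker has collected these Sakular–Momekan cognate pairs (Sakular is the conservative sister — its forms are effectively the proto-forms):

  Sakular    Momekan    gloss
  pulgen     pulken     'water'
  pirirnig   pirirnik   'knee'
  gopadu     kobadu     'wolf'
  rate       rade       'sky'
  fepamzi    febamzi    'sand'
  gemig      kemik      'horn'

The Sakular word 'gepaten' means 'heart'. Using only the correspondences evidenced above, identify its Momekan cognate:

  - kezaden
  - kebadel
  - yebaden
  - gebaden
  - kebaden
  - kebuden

gemig ~ kemik — Sakular g corresponds to Momekan k word-initially before a front vowel.
gopadu ~ kobadu, fepamzi ~ febamzi — Sakular p corresponds to Momekan b between vowels (before a back vowel).
rate ~ rade — Sakular t corresponds to Momekan d between vowels (before a front vowel).
Applying these to Sakular 'gepaten':
  gepaten → kepaten   (g→k word-initially before a front vowel)
  kepaten → kebaten   (p→b between vowels (before a back vowel))
  kebaten → kebaden   (t→d between vowels (before a front vowel))
So the Momekan cognate is 'kebaden'.

kebaden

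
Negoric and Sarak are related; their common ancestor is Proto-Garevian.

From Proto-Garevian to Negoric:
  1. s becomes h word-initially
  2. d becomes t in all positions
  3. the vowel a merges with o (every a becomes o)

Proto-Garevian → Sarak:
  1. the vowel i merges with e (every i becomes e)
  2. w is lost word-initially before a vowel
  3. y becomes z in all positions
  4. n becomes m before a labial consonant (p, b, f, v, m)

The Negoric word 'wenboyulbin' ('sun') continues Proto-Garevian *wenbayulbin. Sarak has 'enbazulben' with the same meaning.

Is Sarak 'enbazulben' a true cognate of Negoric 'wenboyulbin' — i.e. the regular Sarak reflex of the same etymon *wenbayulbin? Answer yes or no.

Derive the expected Sarak reflex of *wenbayulbin:
Sarak: *wenbayulbin
  wenbayulbin → wenbayulben   [vowel merger]
  wenbayulben → enbayulben   [glide loss]
  enbayulben → enbazulben   [unconditioned shift]
  enbazulben → embazulben   [nasal place assimilation]
  giving Sarak embazulben.
The regular Sarak reflex would be 'embazulben', but the attested form is 'enbazulben'. The correspondence is irregular, so they are not cognates (the Sarak form has a different source).

no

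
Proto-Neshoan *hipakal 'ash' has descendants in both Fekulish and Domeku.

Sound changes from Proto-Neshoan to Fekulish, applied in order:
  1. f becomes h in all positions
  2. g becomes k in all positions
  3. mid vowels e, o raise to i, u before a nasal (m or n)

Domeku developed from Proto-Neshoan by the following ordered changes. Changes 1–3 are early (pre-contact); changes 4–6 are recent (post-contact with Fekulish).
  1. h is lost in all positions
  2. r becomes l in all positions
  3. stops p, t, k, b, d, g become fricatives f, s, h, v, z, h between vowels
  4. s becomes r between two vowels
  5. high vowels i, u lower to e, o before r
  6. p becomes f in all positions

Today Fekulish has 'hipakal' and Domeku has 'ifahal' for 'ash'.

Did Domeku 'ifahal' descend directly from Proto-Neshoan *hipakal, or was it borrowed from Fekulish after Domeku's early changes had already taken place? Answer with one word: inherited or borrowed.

If inherited, *hipakal would pass through all of Domeku's changes:
Domeku: *hipakal
  hipakal → ipakal   [h-loss]
  ipakal (rule 2 does not apply)
  ipakal → ifahal   [intervocalic lenition]
  ifahal (rule 4 does not apply)
  ifahal (rule 5 does not apply)
  ifahal (rule 6 does not apply)
  giving Domeku ifahal.
If borrowed from Fekulish 'hipakal' after the early changes, it would undergo only the recent ones:
  rule 4 (rhotacism): no change (hipakal)
  rule 5 (pre-rhotic lowering): no change (hipakal)
  rule 6 (unconditioned shift): hipakal → hifakal
  ⇒ as a loan: hifakal
Domeku 'ifahal' matches the inherited outcome exactly, so it is an inherited cognate, not a loan.

inherited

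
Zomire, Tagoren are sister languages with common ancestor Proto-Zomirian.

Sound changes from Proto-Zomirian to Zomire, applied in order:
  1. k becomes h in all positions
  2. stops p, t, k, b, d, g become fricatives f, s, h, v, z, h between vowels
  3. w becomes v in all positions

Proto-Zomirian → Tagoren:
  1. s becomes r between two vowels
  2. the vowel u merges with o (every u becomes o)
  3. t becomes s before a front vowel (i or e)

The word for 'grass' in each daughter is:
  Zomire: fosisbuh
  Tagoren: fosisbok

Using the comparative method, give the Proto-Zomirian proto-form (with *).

*fotisbuk

Position 7: Zomire has u, Tagoren has o. Zomire preserves u here (none of its changes turn any other segment into u), so the proto-segment is *u.
Position 3: Zomire has s, Tagoren has s. Taking the neighbouring segments as reconstructed: Zomire s could go back to *t or *s; Tagoren s can only go back to *t — the one source consistent with every daughter is *t.
Position 8: Zomire has h, Tagoren has k. Tagoren preserves k here (none of its changes turn any other segment into k), so the proto-segment is *k.
Verify the candidate proto-form against each daughter:
Zomire: start from *fotisbuk.
  rule 1 (unconditioned shift): fotisbuk → fotisbuh
  rule 2 (intervocalic lenition): fotisbuh → fosisbuh
  rule 3: no change — fosisbuh
  ⇒ Zomire fosisbuh
Tagoren: *fotisbuk > fotisbok > fosisbok  (by vowel merger, palatalisation)
Only *fotisbuk yields all of Zomire fosisbuh, Tagoren fosisbok.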